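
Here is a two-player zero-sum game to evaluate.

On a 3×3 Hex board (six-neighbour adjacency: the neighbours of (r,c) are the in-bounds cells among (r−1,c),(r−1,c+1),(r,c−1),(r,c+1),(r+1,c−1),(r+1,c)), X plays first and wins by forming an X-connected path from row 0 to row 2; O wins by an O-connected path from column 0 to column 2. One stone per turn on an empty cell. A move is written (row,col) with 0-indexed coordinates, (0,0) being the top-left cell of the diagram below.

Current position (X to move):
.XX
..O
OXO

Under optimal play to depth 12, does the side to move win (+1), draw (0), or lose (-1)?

ply 1, X at .XX/..O/OXO | (0,0)=-1→XXX/..O/OXO; (1,0)=-1→.XX/X.O/OXO; (1,1)=+1→.XX/.XO/OXO*
ply 2: .XX/.XO/OXO is terminal -1 (O); from .XX/..O/OXO depth 12

value(.XX/..O/OXO, X) = +1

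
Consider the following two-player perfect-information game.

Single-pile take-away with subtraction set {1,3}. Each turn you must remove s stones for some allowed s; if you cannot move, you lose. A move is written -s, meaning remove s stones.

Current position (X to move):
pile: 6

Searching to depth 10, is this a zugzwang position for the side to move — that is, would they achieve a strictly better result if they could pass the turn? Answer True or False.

[6] X move#1: -1:-1/5*, -3:-1/3
[5] O move#2: -1:+1/4*, -3:+1/2
[4] X move#3: -1:-1/3*, -3:-1/1
[3] O move#4: -1:+1/2*, -3:+1/0
[2] X move#5: -1:-1/1*
[1] O move#6: -1:+1/0*
[0] end (terminal -1, X#7); searched 6 to 10
pass branch (O moves first from the same position):
  | [6] O move#1: -1:-1/5*, -3:-1/3
  | [5] X move#2: -1:+1/4*, -3:+1/2
  | [4] O move#3: -1:-1/3*, -3:-1/1
  | [3] X move#4: -1:+1/2*, -3:+1/0
  | [2] O move#5: -1:-1/1*
  | [1] X move#6: -1:+1/0*
  | [0] end (terminal -1, O#7); searched 6 to 10
X moving scores -1; X passing scores +1

zugzwang(6, X) = True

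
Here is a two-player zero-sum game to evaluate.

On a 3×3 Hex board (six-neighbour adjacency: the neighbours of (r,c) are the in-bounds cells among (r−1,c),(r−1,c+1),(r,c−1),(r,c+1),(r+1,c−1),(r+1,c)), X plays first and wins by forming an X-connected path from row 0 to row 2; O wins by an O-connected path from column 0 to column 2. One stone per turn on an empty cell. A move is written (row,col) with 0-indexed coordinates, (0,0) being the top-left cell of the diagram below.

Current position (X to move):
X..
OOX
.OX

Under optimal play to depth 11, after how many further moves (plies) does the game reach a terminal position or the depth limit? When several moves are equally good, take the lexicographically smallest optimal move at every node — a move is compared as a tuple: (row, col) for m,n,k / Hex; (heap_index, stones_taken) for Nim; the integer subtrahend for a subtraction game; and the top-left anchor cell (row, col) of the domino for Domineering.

PV length from [X../OOX/.OX]: 1 ply

ply 1, X at X../OOX/.OX | (0,1)=-1→XX./OOX/.OX; (0,2)=+1→X.X/OOX/.OX*; (2,0)=-1→X../OOX/XOX
ply 2: X.X/OOX/.OX is terminal -1 (O); from X../OOX/.OX depth 11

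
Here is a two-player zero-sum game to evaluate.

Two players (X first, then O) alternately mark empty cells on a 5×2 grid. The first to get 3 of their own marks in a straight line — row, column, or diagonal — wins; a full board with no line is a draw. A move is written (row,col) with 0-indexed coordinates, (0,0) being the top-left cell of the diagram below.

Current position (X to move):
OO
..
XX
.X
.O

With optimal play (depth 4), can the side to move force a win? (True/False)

X winning at [OO/../XX/.X/.O]: True

p1 X@[OO/../XX/.X/.O]: (1,0)[OO/X./XX/.X/.O]+1* (1,1)[OO/.X/XX/.X/.O]+1 (3,0)[OO/../XX/XX/.O]+1 (4,0)[OO/../XX/.X/XO]+1
p2 O@[OO/X./XX/.X/.O]: (1,1)[OO/XO/XX/.X/.O]-1* (3,0)[OO/X./XX/OX/.O]-1 (4,0)[OO/X./XX/.X/OO]-1
p3 X@[OO/XO/XX/.X/.O]: (3,0)[OO/XO/XX/XX/.O]+1* (4,0)[OO/XO/XX/.X/XO]+0
p4 O@[OO/XO/XX/XX/.O] terminal -1; root [OO/../XX/.X/.O] d4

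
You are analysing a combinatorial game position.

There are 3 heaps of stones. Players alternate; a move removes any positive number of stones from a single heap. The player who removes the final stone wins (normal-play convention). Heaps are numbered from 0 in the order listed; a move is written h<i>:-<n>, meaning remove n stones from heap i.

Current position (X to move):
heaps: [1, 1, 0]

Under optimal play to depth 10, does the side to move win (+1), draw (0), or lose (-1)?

value((1,1,0), X) = -1

ply 1, X at (1,1,0) | h0:-1=-1→(0,1,0)*; h1:-1=-1→(1,0,0)
ply 2, O at (0,1,0) | h1:-1=+1→(0,0,0)*
ply 3: (0,0,0) is terminal -1 (X); from (1,1,0) depth 10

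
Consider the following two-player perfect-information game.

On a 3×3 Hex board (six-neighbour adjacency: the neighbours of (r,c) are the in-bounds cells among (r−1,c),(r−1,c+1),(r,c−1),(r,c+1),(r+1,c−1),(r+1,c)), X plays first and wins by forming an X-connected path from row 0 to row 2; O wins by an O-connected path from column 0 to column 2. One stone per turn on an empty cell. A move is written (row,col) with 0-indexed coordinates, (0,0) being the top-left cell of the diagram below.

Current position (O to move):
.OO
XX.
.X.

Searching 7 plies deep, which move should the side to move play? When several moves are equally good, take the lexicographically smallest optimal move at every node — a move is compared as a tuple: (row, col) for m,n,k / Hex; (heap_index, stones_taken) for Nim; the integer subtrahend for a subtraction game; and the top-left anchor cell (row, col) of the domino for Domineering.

O's best at [.OO/XX./.X.]: (0,0)

p1 O@[.OO/XX./.X.]: (0,0)[OOO/XX./.X.]+1* (1,2)[.OO/XXO/.X.]-1 (2,0)[.OO/XX./OX.]-1 (2,2)[.OO/XX./.XO]-1
p2 X@[OOO/XX./.X.] terminal -1; root [.OO/XX./.X.] d7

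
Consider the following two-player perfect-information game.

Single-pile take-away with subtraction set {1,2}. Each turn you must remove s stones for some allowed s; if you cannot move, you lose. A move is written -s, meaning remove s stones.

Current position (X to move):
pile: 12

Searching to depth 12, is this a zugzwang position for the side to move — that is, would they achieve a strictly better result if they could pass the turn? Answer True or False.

[12] X move#1: -1:-1/11*, -2:-1/10
[11] O move#2: -1:-1/10, -2:+1/9*
[9] X move#3: -1:-1/8*, -2:-1/7
[8] O move#4: -1:-1/7, -2:+1/6*
[6] X move#5: -1:-1/5*, -2:-1/4
[5] O move#6: -1:-1/4, -2:+1/3*
[3] X move#7: -1:-1/2*, -2:-1/1
[2] O move#8: -1:-1/1, -2:+1/0*
[0] end (terminal -1, X#9); searched 12 to 12
suppose X passes — search the same position with O to move:
pass> [12] O move#1: -1:-1/11*, -2:-1/10
pass> [11] X move#2: -1:-1/10, -2:+1/9*
pass> [9] O move#3: -1:-1/8*, -2:-1/7
pass> [8] X move#4: -1:-1/7, -2:+1/6*
pass> [6] O move#5: -1:-1/5*, -2:-1/4
pass> [5] X move#6: -1:-1/4, -2:+1/3*
pass> [3] O move#7: -1:-1/2*, -2:-1/1
pass> [2] X move#8: -1:-1/1, -2:+1/0*
pass> [0] end (terminal -1, O#9); searched 12 to 12
for X: play -1, pass +1

zugzwang(12, X) = True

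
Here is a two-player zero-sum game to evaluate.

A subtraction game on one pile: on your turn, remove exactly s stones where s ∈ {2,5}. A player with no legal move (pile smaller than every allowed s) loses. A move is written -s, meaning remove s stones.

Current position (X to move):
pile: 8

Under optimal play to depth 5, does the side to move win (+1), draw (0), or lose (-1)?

value(8, X) = -1

ply 1, X at 8 | -2=-1→6*; -5=-1→3
ply 2, O at 6 | -2=+1→4*; -5=+1→1
ply 3, X at 4 | -2=-1→2*
ply 4, O at 2 | -2=+1→0*
ply 5: 0 is terminal -1 (X); from 8 depth 5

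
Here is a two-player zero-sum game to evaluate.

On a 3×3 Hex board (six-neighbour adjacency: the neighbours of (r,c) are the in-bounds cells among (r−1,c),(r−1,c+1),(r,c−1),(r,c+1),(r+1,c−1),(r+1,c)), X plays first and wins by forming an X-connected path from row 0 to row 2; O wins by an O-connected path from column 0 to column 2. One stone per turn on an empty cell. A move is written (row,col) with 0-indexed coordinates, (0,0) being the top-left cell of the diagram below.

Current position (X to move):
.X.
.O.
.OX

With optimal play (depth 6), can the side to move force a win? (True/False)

ply 1, X at .X./.O./.OX | (0,0)=-1→XX./.O./.OX*; (0,2)=-1→.XX/.O./.OX; (1,0)=-1→.X./XO./.OX; (1,2)=-1→.X./.OX/.OX; (2,0)=-1→.X./.O./XOX
ply 2, O at XX./.O./.OX | (0,2)=+1→XXO/.O./.OX*; (1,0)=+1→XX./OO./.OX; (1,2)=+1→XX./.OO/.OX; (2,0)=+1→XX./.O./OOX
ply 3, X at XXO/.O./.OX | (1,0)=-1→XXO/XO./.OX*; (1,2)=-1→XXO/.OX/.OX; (2,0)=-1→XXO/.O./XOX
ply 4, O at XXO/XO./.OX | (1,2)=-1→XXO/XOO/.OX; (2,0)=+1→XXO/XO./OOX*
ply 5: XXO/XO./OOX is terminal -1 (X); from .X./.O./.OX depth 6

X winning at [.X./.O./.OX]: False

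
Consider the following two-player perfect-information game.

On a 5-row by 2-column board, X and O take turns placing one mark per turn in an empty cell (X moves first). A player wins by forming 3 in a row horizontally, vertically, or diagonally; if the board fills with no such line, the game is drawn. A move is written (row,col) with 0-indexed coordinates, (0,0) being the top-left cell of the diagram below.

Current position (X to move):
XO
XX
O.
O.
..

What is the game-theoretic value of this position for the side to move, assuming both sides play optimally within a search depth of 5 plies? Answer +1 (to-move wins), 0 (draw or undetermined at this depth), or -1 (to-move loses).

[XO/XX/O./O./..] X move#1: (2,1):-1/XO/XX/OX/O./.., (3,1):-1/XO/XX/O./OX/.., (4,0):+0/XO/XX/O./O./X.*, (4,1):-1/XO/XX/O./O./.X
[XO/XX/O./O./X.] O move#2: (2,1):+0/XO/XX/OO/O./X.*, (3,1):+0/XO/XX/O./OO/X., (4,1):+0/XO/XX/O./O./XO
[XO/XX/OO/O./X.] X move#3: (3,1):+0/XO/XX/OO/OX/X.*, (4,1):+0/XO/XX/OO/O./XX
[XO/XX/OO/OX/X.] O move#4: (4,1):+0/XO/XX/OO/OX/XO*
[XO/XX/OO/OX/XO] end (terminal +0, X#5); searched XO/XX/O./O./.. to 5

value(XO/XX/O./O./.., X) = 0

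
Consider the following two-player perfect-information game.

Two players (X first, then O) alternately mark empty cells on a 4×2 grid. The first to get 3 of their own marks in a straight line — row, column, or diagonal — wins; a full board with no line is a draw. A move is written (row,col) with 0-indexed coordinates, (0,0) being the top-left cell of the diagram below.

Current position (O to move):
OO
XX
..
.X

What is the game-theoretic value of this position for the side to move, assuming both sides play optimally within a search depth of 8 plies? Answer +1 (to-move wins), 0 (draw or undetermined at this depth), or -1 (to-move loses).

value(OO/XX/../.X, O) = 0

[OO/XX/../.X] O move#1: (2,0):-1/OO/XX/O./.X, (2,1):+0/OO/XX/.O/.X*, (3,0):-1/OO/XX/../OX
[OO/XX/.O/.X] X move#2: (2,0):+0/OO/XX/XO/.X*, (3,0):+0/OO/XX/.O/XX
[OO/XX/XO/.X] O move#3: (3,0):+0/OO/XX/XO/OX*
[OO/XX/XO/OX] end (terminal +0, X#4); searched OO/XX/../.X to 8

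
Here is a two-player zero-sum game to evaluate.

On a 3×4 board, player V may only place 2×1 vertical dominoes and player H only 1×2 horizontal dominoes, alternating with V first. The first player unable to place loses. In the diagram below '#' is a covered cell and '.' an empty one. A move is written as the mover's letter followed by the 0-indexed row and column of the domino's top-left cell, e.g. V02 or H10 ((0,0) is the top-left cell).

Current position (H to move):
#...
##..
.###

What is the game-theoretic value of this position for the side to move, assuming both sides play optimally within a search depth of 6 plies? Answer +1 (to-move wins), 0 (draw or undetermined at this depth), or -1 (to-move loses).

p1 H@[#.../##../.###]: H01[###./##../.###]-1 H02[#.##/##../.###]+1* H12[#.../####/.###]+1
p2 V@[#.##/##../.###] terminal -1; root [#.../##../.###] d6

value(#.../##../.###, H) = +1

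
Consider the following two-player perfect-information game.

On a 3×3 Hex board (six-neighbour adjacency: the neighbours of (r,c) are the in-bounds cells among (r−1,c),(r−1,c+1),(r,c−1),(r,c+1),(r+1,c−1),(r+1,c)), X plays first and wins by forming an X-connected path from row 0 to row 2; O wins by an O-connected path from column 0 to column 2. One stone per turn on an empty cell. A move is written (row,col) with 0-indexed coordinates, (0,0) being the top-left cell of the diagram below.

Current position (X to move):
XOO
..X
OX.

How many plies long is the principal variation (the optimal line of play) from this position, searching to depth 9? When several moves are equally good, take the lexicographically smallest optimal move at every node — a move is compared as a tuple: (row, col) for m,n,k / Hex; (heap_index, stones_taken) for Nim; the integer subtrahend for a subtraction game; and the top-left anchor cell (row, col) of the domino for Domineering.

ply 1, X at XOO/..X/OX. | (1,0)=-1→XOO/X.X/OX.*; (1,1)=-1→XOO/.XX/OX.; (2,2)=-1→XOO/..X/OXX
ply 2, O at XOO/X.X/OX. | (1,1)=+1→XOO/XOX/OX.*; (2,2)=-1→XOO/X.X/OXO
ply 3: XOO/XOX/OX. is terminal -1 (X); from XOO/..X/OX. depth 9

PV length from [XOO/..X/OX.]: 2 plies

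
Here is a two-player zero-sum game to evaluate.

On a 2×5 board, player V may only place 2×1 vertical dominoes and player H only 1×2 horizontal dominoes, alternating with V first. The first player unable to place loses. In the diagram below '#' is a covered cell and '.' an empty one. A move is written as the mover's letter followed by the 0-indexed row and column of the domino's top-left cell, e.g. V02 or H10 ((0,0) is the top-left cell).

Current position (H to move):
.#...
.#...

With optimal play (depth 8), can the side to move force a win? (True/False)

H winning at [.#.../.#...]: False

ply 1, H at .#.../.#... | H02=-1→.###./.#...*; H03=-1→.#.##/.#...; H12=-1→.#.../.###.; H13=-1→.#.../.#.##
ply 2, V at .###./.#... | V00=-1→####./##...; V04=+1→.####/.#..#*
ply 3, H at .####/.#..# | H12=-1→.####/.####*
ply 4, V at .####/.#### | V00=+1→#####/#####*
ply 5: #####/##### is terminal -1 (H); from .#.../.#... depth 8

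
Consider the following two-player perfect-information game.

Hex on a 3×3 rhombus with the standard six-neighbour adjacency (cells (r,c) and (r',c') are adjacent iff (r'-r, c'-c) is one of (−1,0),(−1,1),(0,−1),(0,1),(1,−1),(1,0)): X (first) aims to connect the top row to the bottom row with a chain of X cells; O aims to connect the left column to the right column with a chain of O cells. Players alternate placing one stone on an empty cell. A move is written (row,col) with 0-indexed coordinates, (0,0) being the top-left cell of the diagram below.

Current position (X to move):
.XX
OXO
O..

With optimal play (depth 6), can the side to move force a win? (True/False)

X winning at [.XX/OXO/O..]: True

ply 1, X at .XX/OXO/O.. | (0,0)=-1→XXX/OXO/O..; (2,1)=+1→.XX/OXO/OX.*; (2,2)=-1→.XX/OXO/O.X
ply 2: .XX/OXO/OX. is terminal -1 (O); from .XX/OXO/O.. depth 6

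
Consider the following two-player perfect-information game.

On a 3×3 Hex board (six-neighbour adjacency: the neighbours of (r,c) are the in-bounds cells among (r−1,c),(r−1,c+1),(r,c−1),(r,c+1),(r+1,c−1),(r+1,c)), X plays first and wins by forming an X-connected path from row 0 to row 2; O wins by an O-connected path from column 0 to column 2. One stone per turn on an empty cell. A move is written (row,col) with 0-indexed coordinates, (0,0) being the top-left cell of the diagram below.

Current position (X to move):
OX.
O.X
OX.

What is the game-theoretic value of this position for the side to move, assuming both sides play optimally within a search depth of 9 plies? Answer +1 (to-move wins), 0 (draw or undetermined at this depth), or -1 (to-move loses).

value(OX./O.X/OX., X) = +1

ply 1, X at OX./O.X/OX. | (0,2)=+1→OXX/O.X/OX.*; (1,1)=+1→OX./OXX/OX.; (2,2)=+1→OX./O.X/OXX
ply 2: OXX/O.X/OX. is terminal -1 (O); from OX./O.X/OX. depth 9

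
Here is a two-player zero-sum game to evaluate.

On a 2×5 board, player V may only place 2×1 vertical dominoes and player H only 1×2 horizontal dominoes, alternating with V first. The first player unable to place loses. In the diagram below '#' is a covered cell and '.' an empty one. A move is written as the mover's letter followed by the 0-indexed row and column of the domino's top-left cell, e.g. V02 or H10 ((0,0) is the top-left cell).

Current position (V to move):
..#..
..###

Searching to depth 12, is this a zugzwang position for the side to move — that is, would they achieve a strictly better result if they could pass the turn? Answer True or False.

[..#../..###] V move#1: V00:+1/#.#../#.###*, V01:+1/.##../.####
[#.#../#.###] H move#2: H03:-1/#.###/#.###*
[#.###/#.###] V move#3: V01:+1/#####/#####*
[#####/#####] end (terminal -1, H#4); searched ..#../..### to 12
suppose V passes — search the same position with H to move:
pass> [..#../..###] H move#1: H00:+1/###../..###*, H03:-1/..###/..###, H10:+1/..#../#####
pass> [###../..###] end (terminal -1, V#2); searched ..#../..### to 12
for V: play +1, pass -1

zugzwang(..#../..###, V) = False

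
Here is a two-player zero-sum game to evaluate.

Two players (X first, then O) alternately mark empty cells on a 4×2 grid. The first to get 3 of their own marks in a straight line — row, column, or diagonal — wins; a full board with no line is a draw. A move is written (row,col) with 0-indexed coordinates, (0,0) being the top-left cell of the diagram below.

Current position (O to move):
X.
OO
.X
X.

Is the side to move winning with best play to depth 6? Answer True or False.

p1 O@[X./OO/.X/X.]: (0,1)[XO/OO/.X/X.]+0* (2,0)[X./OO/OX/X.]+0 (3,1)[X./OO/.X/XO]+0
p2 X@[XO/OO/.X/X.]: (2,0)[XO/OO/XX/X.]+0* (3,1)[XO/OO/.X/XX]+0
p3 O@[XO/OO/XX/X.]: (3,1)[XO/OO/XX/XO]+0*
p4 X@[XO/OO/XX/XO] terminal +0; root [X./OO/.X/X.] d6

O winning at [X./OO/.X/X.]: False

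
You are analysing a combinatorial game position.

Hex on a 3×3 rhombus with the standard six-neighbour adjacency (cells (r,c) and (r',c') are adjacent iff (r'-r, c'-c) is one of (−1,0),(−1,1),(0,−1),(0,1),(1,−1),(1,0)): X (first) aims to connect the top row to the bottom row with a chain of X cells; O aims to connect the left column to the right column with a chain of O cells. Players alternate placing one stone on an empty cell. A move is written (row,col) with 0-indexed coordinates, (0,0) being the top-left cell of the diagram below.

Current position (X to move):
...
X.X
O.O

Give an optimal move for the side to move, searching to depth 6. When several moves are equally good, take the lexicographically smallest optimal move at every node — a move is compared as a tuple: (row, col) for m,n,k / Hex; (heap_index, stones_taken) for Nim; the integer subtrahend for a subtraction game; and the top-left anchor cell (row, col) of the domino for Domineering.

[.../X.X/O.O] X move#1: (0,0):-1/X../X.X/O.O, (0,1):-1/.X./X.X/O.O, (0,2):-1/..X/X.X/O.O, (1,1):-1/.../XXX/O.O, (2,1):+1/.../X.X/OXO*
[.../X.X/OXO] O move#2: (0,0):-1/O../X.X/OXO*, (0,1):-1/.O./X.X/OXO, (0,2):-1/..O/X.X/OXO, (1,1):-1/.../XOX/OXO
[O../X.X/OXO] X move#3: (0,1):+1/OX./X.X/OXO*, (0,2):+1/O.X/X.X/OXO, (1,1):+1/O../XXX/OXO
[OX./X.X/OXO] O move#4: (0,2):-1/OXO/X.X/OXO*, (1,1):-1/OX./XOX/OXO
[OXO/X.X/OXO] X move#5: (1,1):+1/OXO/XXX/OXO*
[OXO/XXX/OXO] end (terminal -1, O#6); searched .../X.X/O.O to 6

X's best at [.../X.X/O.O]: (2,1)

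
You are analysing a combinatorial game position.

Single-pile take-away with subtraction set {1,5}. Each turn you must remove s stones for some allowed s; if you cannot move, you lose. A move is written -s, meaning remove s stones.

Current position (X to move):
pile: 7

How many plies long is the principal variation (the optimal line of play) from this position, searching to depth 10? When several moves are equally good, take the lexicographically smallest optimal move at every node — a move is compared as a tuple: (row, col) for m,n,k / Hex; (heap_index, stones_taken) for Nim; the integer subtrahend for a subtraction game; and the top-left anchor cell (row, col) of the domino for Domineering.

p1 X@[7]: -1[6]+1* -5[2]+1
p2 O@[6]: -1[5]-1* -5[1]-1
p3 X@[5]: -1[4]+1* -5[0]+1
p4 O@[4]: -1[3]-1*
p5 X@[3]: -1[2]+1*
p6 O@[2]: -1[1]-1*
p7 X@[1]: -1[0]+1*
p8 O@[0] terminal -1; root [7] d10

PV length from [7]: 7 plies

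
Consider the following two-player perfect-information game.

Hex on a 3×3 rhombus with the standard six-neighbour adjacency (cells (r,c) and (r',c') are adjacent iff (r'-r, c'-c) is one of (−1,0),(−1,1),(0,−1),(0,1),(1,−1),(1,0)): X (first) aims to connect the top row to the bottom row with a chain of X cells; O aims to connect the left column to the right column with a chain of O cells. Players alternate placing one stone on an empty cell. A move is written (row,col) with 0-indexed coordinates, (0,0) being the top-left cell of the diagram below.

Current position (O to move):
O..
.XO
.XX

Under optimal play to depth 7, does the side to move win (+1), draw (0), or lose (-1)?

[O../.XO/.XX] O move#1: (0,1):-1/OO./.XO/.XX*, (0,2):-1/O.O/.XO/.XX, (1,0):-1/O../OXO/.XX, (2,0):-1/O../.XO/OXX
[OO./.XO/.XX] X move#2: (0,2):+1/OOX/.XO/.XX*, (1,0):-1/OO./XXO/.XX, (2,0):-1/OO./.XO/XXX
[OOX/.XO/.XX] end (terminal -1, O#3); searched O../.XO/.XX to 7

value(O../.XO/.XX, O) = -1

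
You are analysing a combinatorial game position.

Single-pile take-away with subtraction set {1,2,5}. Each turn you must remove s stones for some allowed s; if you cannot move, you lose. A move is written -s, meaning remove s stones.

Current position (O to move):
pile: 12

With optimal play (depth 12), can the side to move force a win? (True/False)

ply 1, O at 12 | -1=-1→11*; -2=-1→10; -5=-1→7
ply 2, X at 11 | -1=-1→10; -2=+1→9*; -5=+1→6
ply 3, O at 9 | -1=-1→8*; -2=-1→7; -5=-1→4
ply 4, X at 8 | -1=-1→7; -2=+1→6*; -5=+1→3
ply 5, O at 6 | -1=-1→5*; -2=-1→4; -5=-1→1
ply 6, X at 5 | -1=-1→4; -2=+1→3*; -5=+1→0
ply 7, O at 3 | -1=-1→2*; -2=-1→1
ply 8, X at 2 | -1=-1→1; -2=+1→0*
ply 9: 0 is terminal -1 (O); from 12 depth 12

O winning at [12]: False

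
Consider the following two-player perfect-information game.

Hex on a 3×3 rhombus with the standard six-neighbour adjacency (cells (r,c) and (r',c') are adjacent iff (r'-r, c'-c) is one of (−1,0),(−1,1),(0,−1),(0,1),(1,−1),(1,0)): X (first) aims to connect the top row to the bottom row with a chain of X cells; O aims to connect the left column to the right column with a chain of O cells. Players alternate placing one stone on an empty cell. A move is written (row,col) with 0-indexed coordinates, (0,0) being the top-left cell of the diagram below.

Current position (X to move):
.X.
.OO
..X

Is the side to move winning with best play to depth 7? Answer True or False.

[.X./.OO/..X] X move#1: (0,0):-1/XX./.OO/..X*, (0,2):-1/.XX/.OO/..X, (1,0):-1/.X./XOO/..X, (2,0):-1/.X./.OO/X.X, (2,1):-1/.X./.OO/.XX
[XX./.OO/..X] O move#2: (0,2):+1/XXO/.OO/..X*, (1,0):+1/XX./OOO/..X, (2,0):+1/XX./.OO/O.X, (2,1):+1/XX./.OO/.OX
[XXO/.OO/..X] X move#3: (1,0):-1/XXO/XOO/..X*, (2,0):-1/XXO/.OO/X.X, (2,1):-1/XXO/.OO/.XX
[XXO/XOO/..X] O move#4: (2,0):+1/XXO/XOO/O.X*, (2,1):-1/XXO/XOO/.OX
[XXO/XOO/O.X] end (terminal -1, X#5); searched .X./.OO/..X to 7

X winning at [.X./.OO/..X]: False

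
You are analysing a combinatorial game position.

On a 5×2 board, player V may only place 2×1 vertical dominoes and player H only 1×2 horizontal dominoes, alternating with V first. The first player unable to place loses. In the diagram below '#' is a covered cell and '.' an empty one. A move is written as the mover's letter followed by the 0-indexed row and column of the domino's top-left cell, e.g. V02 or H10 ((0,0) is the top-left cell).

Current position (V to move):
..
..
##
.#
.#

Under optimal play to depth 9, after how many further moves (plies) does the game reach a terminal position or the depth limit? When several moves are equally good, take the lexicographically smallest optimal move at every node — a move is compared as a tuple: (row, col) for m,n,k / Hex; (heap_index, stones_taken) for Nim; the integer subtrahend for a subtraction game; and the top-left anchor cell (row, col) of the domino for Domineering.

[../../##/.#/.#] V move#1: V00:+1/#./#./##/.#/.#*, V01:+1/.#/.#/##/.#/.#, V30:-1/../../##/##/##
[#./#./##/.#/.#] end (terminal -1, H#2); searched ../../##/.#/.# to 9

PV length from [../../##/.#/.#]: 1 ply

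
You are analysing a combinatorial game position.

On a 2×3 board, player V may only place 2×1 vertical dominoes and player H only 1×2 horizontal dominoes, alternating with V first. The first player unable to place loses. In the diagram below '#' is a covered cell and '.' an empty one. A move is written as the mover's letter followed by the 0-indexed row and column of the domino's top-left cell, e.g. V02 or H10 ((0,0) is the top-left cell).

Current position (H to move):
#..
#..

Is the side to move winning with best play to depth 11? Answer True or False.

ply 1, H at #../#.. | H01=+1→###/#..*; H11=+1→#../###
ply 2: ###/#.. is terminal -1 (V); from #../#.. depth 11

H winning at [#../#..]: True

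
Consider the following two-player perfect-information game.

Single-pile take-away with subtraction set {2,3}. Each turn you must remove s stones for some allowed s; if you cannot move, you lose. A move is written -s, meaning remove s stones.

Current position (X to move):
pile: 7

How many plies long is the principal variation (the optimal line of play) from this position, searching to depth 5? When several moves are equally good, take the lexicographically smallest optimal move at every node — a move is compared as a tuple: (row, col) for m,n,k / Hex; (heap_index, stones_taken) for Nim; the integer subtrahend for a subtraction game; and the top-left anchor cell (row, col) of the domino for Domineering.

PV length from [7]: 3 plies

ply 1, X at 7 | -2=+1→5*; -3=-1→4
ply 2, O at 5 | -2=-1→3*; -3=-1→2
ply 3, X at 3 | -2=+1→1*; -3=+1→0
ply 4: 1 is terminal -1 (O); from 7 depth 5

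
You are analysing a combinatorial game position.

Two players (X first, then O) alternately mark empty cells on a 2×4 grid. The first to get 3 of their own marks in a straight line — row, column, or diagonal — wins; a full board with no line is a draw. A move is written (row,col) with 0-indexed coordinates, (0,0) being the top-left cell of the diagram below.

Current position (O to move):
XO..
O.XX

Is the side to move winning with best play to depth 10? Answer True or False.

O winning at [XO../O.XX]: False

p1 O@[XO../O.XX]: (0,2)[XOO./O.XX]-1 (0,3)[XO.O/O.XX]-1 (1,1)[XO../OOXX]+0*
p2 X@[XO../OOXX]: (0,2)[XOX./OOXX]+0* (0,3)[XO.X/OOXX]+0
p3 O@[XOX./OOXX]: (0,3)[XOXO/OOXX]+0*
p4 X@[XOXO/OOXX] terminal +0; root [XO../O.XX] d10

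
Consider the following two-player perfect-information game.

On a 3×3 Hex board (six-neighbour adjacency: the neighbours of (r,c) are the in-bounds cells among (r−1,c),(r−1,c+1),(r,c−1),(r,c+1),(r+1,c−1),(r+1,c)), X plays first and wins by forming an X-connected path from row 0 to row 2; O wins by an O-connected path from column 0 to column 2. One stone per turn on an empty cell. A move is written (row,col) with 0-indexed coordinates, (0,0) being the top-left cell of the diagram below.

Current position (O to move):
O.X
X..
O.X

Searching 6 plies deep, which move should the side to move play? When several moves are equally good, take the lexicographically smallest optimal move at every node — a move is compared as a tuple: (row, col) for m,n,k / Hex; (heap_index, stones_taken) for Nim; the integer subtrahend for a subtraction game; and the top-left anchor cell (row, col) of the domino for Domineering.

p1 O@[O.X/X../O.X]: (0,1)[OOX/X../O.X]-1 (1,1)[O.X/XO./O.X]-1 (1,2)[O.X/X.O/O.X]+1* (2,1)[O.X/X../OOX]-1
p2 X@[O.X/X.O/O.X]: (0,1)[OXX/X.O/O.X]-1* (1,1)[O.X/XXO/O.X]-1 (2,1)[O.X/X.O/OXX]-1
p3 O@[OXX/X.O/O.X]: (1,1)[OXX/XOO/O.X]+1* (2,1)[OXX/X.O/OOX]+1
p4 X@[OXX/XOO/O.X] terminal -1; root [O.X/X../O.X] d6

O's best at [O.X/X../O.X]: (1,2)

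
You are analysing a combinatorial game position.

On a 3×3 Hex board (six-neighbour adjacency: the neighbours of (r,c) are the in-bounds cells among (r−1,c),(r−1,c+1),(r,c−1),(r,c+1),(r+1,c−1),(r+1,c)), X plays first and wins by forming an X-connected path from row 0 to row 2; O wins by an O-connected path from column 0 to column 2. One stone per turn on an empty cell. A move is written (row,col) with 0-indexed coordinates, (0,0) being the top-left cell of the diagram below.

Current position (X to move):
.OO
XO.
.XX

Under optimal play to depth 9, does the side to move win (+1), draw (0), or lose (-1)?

p1 X@[.OO/XO./.XX]: (0,0)[XOO/XO./.XX]-1* (1,2)[.OO/XOX/.XX]-1 (2,0)[.OO/XO./XXX]-1
p2 O@[XOO/XO./.XX]: (1,2)[XOO/XOO/.XX]-1 (2,0)[XOO/XO./OXX]+1*
p3 X@[XOO/XO./OXX] terminal -1; root [.OO/XO./.XX] d9

value(.OO/XO./.XX, X) = -1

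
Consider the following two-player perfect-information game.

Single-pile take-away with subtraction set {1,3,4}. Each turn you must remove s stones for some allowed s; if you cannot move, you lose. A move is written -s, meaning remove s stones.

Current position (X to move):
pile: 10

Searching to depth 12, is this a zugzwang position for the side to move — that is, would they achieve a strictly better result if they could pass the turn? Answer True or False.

p1 X@[10]: -1[9]+1* -3[7]+1 -4[6]-1
p2 O@[9]: -1[8]-1* -3[6]-1 -4[5]-1
p3 X@[8]: -1[7]+1* -3[5]-1 -4[4]-1
p4 O@[7]: -1[6]-1* -3[4]-1 -4[3]-1
p5 X@[6]: -1[5]-1 -3[3]-1 -4[2]+1*
p6 O@[2]: -1[1]-1*
p7 X@[1]: -1[0]+1*
p8 O@[0] terminal -1; root [10] d12
suppose X passes — search the same position with O to move:
pass> p1 O@[10]: -1[9]+1* -3[7]+1 -4[6]-1
pass> p2 X@[9]: -1[8]-1* -3[6]-1 -4[5]-1
pass> p3 O@[8]: -1[7]+1* -3[5]-1 -4[4]-1
pass> p4 X@[7]: -1[6]-1* -3[4]-1 -4[3]-1
pass> p5 O@[6]: -1[5]-1 -3[3]-1 -4[2]+1*
pass> p6 X@[2]: -1[1]-1*
pass> p7 O@[1]: -1[0]+1*
pass> p8 X@[0] terminal -1; root [10] d12
for X: play +1, pass -1

zugzwang(10, X) = False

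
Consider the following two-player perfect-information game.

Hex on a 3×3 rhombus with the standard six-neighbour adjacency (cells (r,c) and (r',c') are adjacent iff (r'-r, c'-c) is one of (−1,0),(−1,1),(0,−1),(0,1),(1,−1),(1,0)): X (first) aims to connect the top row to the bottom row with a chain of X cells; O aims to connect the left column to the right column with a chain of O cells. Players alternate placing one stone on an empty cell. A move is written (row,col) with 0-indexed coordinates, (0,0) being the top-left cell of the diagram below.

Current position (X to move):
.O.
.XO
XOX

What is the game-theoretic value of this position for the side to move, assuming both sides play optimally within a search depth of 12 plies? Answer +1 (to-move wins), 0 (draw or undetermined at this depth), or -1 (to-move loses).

p1 X@[.O./.XO/XOX]: (0,0)[XO./.XO/XOX]+1* (0,2)[.OX/.XO/XOX]+1 (1,0)[.O./XXO/XOX]+1
p2 O@[XO./.XO/XOX]: (0,2)[XOO/.XO/XOX]-1* (1,0)[XO./OXO/XOX]-1
p3 X@[XOO/.XO/XOX]: (1,0)[XOO/XXO/XOX]+1*
p4 O@[XOO/XXO/XOX] terminal -1; root [.O./.XO/XOX] d12

value(.O./.XO/XOX, X) = +1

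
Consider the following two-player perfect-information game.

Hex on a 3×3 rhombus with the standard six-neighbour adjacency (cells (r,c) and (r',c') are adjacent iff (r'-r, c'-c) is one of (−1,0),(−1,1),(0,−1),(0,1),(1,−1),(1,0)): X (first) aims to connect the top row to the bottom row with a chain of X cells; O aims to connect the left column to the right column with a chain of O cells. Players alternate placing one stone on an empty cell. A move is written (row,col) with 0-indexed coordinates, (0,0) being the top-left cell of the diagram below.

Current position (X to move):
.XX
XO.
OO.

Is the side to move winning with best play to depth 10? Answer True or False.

X winning at [.XX/XO./OO.]: False

ply 1, X at .XX/XO./OO. | (0,0)=-1→XXX/XO./OO.*; (1,2)=-1→.XX/XOX/OO.; (2,2)=-1→.XX/XO./OOX
ply 2, O at XXX/XO./OO. | (1,2)=+1→XXX/XOO/OO.*; (2,2)=+1→XXX/XO./OOO
ply 3: XXX/XOO/OO. is terminal -1 (X); from .XX/XO./OO. depth 10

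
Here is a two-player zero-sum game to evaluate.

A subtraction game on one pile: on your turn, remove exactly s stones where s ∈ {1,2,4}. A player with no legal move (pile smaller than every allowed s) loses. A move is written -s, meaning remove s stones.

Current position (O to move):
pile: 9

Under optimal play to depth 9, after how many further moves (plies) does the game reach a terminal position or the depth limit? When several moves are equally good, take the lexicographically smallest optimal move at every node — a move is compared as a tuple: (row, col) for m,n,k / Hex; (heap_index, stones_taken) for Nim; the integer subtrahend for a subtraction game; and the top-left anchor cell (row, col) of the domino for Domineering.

[9] O move#1: -1:-1/8*, -2:-1/7, -4:-1/5
[8] X move#2: -1:-1/7, -2:+1/6*, -4:-1/4
[6] O move#3: -1:-1/5*, -2:-1/4, -4:-1/2
[5] X move#4: -1:-1/4, -2:+1/3*, -4:-1/1
[3] O move#5: -1:-1/2*, -2:-1/1
[2] X move#6: -1:-1/1, -2:+1/0*
[0] end (terminal -1, O#7); searched 9 to 9

PV length from [9]: 6 plies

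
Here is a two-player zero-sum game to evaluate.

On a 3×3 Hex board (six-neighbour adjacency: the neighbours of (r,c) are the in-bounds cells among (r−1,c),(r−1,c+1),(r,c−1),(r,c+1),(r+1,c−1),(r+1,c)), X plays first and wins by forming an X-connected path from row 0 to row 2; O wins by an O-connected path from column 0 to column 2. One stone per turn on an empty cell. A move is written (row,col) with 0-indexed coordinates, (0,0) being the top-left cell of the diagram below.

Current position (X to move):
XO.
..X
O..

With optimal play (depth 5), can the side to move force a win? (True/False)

p1 X@[XO./..X/O..]: (0,2)[XOX/..X/O..]+1* (1,0)[XO./X.X/O..]+1 (1,1)[XO./.XX/O..]+1 (2,1)[XO./..X/OX.]-1 (2,2)[XO./..X/O.X]-1
p2 O@[XOX/..X/O..]: (1,0)[XOX/O.X/O..]-1* (1,1)[XOX/.OX/O..]-1 (2,1)[XOX/..X/OO.]-1 (2,2)[XOX/..X/O.O]-1
p3 X@[XOX/O.X/O..]: (1,1)[XOX/OXX/O..]+1* (2,1)[XOX/O.X/OX.]+1 (2,2)[XOX/O.X/O.X]+1
p4 O@[XOX/OXX/O..]: (2,1)[XOX/OXX/OO.]-1* (2,2)[XOX/OXX/O.O]-1
p5 X@[XOX/OXX/OO.]: (2,2)[XOX/OXX/OOX]+1*
p6 O@[XOX/OXX/OOX] terminal -1; root [XO./..X/O..] d5

X winning at [XO./..X/O..]: True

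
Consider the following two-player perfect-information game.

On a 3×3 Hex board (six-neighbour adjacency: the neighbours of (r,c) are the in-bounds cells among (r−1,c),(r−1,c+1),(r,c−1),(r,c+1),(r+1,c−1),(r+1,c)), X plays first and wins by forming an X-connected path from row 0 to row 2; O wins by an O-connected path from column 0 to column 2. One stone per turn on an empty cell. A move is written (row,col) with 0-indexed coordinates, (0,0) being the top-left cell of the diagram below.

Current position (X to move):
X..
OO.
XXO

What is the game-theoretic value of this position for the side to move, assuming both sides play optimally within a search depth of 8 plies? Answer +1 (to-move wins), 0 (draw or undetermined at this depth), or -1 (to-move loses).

ply 1, X at X../OO./XXO | (0,1)=-1→XX./OO./XXO*; (0,2)=-1→X.X/OO./XXO; (1,2)=-1→X../OOX/XXO
ply 2, O at XX./OO./XXO | (0,2)=+1→XXO/OO./XXO*; (1,2)=+1→XX./OOO/XXO
ply 3: XXO/OO./XXO is terminal -1 (X); from X../OO./XXO depth 8

value(X../OO./XXO, X) = -1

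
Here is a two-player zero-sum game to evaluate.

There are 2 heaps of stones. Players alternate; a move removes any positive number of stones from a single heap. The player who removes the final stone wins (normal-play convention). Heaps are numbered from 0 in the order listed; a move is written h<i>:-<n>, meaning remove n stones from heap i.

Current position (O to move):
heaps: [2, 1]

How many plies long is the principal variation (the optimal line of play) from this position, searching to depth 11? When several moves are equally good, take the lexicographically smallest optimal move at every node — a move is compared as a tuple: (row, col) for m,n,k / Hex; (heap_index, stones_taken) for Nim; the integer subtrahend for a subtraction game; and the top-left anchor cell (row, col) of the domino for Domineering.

ply 1, O at (2,1) | h0:-1=+1→(1,1)*; h0:-2=-1→(0,1); h1:-1=-1→(2,0)
ply 2, X at (1,1) | h0:-1=-1→(0,1)*; h1:-1=-1→(1,0)
ply 3, O at (0,1) | h1:-1=+1→(0,0)*
ply 4: (0,0) is terminal -1 (X); from (2,1) depth 11

PV length from [(2,1)]: 3 plies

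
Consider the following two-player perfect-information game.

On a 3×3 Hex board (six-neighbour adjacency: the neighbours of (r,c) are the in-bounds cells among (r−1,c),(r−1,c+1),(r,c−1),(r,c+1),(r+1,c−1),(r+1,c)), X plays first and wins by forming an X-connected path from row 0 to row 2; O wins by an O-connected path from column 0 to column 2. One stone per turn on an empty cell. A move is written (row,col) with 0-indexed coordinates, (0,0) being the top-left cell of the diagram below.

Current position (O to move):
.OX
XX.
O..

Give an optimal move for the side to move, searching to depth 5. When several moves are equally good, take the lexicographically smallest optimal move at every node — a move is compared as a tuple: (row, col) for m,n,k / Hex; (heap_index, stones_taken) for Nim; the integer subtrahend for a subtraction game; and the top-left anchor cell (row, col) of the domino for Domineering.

O's best at [.OX/XX./O..]: (2,1)

p1 O@[.OX/XX./O..]: (0,0)[OOX/XX./O..]-1 (1,2)[.OX/XXO/O..]-1 (2,1)[.OX/XX./OO.]+1* (2,2)[.OX/XX./O.O]-1
p2 X@[.OX/XX./OO.]: (0,0)[XOX/XX./OO.]-1* (1,2)[.OX/XXX/OO.]-1 (2,2)[.OX/XX./OOX]-1
p3 O@[XOX/XX./OO.]: (1,2)[XOX/XXO/OO.]+1* (2,2)[XOX/XX./OOO]+1
p4 X@[XOX/XXO/OO.] terminal -1; root [.OX/XX./O..] d5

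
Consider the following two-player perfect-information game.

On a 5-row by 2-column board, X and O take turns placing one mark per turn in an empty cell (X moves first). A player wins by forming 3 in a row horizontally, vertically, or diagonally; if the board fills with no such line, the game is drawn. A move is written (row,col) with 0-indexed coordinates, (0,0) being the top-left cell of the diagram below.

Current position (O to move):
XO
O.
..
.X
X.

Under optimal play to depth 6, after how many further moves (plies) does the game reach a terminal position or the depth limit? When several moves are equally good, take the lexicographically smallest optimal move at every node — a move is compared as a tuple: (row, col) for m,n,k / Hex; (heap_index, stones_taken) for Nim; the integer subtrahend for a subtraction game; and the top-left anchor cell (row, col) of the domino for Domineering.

[XO/O./../.X/X.] O move#1: (1,1):+0/XO/OO/../.X/X.*, (2,0):+0/XO/O./O./.X/X., (2,1):+0/XO/O./.O/.X/X., (3,0):+0/XO/O./../OX/X., (4,1):+0/XO/O./../.X/XO
[XO/OO/../.X/X.] X move#2: (2,0):-1/XO/OO/X./.X/X., (2,1):+0/XO/OO/.X/.X/X.*, (3,0):-1/XO/OO/../XX/X., (4,1):-1/XO/OO/../.X/XX
[XO/OO/.X/.X/X.] O move#3: (2,0):-1/XO/OO/OX/.X/X., (3,0):-1/XO/OO/.X/OX/X., (4,1):+0/XO/OO/.X/.X/XO*
[XO/OO/.X/.X/XO] X move#4: (2,0):+0/XO/OO/XX/.X/XO*, (3,0):+0/XO/OO/.X/XX/XO
[XO/OO/XX/.X/XO] O move#5: (3,0):+0/XO/OO/XX/OX/XO*
[XO/OO/XX/OX/XO] end (terminal +0, X#6); searched XO/O./../.X/X. to 6

PV length from [XO/O./../.X/X.]: 5 plies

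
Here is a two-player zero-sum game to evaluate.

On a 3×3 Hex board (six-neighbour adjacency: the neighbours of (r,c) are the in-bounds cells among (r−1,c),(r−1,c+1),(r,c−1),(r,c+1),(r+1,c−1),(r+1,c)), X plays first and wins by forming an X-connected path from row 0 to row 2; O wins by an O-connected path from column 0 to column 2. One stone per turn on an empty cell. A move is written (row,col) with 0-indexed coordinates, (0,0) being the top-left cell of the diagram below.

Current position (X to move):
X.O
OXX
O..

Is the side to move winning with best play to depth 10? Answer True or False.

X winning at [X.O/OXX/O..]: True

p1 X@[X.O/OXX/O..]: (0,1)[XXO/OXX/O..]+1* (2,1)[X.O/OXX/OX.]-1 (2,2)[X.O/OXX/O.X]-1
p2 O@[XXO/OXX/O..]: (2,1)[XXO/OXX/OO.]-1* (2,2)[XXO/OXX/O.O]-1
p3 X@[XXO/OXX/OO.]: (2,2)[XXO/OXX/OOX]+1*
p4 O@[XXO/OXX/OOX] terminal -1; root [X.O/OXX/O..] d10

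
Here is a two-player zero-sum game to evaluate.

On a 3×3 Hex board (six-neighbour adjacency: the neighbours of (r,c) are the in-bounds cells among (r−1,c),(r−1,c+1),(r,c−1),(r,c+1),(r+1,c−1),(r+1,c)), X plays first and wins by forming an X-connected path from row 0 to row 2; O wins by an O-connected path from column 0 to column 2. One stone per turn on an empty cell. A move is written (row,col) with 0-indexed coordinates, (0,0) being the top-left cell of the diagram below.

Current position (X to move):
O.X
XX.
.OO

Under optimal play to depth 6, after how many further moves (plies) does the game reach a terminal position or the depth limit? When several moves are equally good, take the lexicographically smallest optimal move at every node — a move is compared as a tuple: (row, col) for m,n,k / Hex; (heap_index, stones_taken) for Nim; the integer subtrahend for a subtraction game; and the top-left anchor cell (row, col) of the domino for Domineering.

[O.X/XX./.OO] X move#1: (0,1):-1/OXX/XX./.OO, (1,2):-1/O.X/XXX/.OO, (2,0):+1/O.X/XX./XOO*
[O.X/XX./XOO] end (terminal -1, O#2); searched O.X/XX./.OO to 6

PV length from [O.X/XX./.OO]: 1 ply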